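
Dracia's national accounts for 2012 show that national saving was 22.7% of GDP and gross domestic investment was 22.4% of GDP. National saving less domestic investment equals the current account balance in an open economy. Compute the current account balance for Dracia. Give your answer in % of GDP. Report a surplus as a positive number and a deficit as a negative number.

CA = S - I = 22.7 - 22.4 = 0.3

0.3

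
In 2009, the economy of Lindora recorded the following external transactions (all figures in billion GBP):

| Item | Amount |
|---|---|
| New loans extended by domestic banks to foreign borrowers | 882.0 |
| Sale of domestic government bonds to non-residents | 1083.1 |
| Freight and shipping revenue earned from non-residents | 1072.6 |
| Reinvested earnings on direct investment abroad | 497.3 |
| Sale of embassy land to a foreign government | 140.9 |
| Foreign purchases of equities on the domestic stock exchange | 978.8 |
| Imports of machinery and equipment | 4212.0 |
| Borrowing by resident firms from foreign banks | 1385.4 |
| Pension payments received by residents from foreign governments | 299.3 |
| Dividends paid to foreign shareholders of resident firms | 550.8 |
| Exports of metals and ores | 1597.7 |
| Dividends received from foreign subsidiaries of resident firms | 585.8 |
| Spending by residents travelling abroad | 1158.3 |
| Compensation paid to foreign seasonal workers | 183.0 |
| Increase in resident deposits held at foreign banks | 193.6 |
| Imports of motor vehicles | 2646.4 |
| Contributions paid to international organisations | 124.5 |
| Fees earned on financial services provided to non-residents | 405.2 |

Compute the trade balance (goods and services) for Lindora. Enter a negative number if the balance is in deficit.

-4941.2

Goods: -4212.0 - 2646.4 + 1597.7 = -5260.7
Services: 405.2 + 1072.6 - 1158.3 = 319.5
Trade balance = -5260.7 + 319.5 = -4941.2
(Excluded from the trade balance — financial account: new loans extended by domestic banks to foreign borrowers 882.0, sale of domestic government bonds to non-residents 1083.1, foreign purchases of equities on the domestic stock exchange 978.8, borrowing by resident firms from foreign banks 1385.4, increase in resident deposits held at foreign banks 193.6; primary income: reinvested earnings on direct investment abroad 497.3, dividends paid to foreign shareholders of resident firms 550.8, dividends received from foreign subsidiaries of resident firms 585.8, compensation paid to foreign seasonal workers 183.0; capital account: sale of embassy land to a foreign government 140.9; secondary income: pension payments received by residents from foreign governments 299.3, contributions paid to international organisations 124.5.)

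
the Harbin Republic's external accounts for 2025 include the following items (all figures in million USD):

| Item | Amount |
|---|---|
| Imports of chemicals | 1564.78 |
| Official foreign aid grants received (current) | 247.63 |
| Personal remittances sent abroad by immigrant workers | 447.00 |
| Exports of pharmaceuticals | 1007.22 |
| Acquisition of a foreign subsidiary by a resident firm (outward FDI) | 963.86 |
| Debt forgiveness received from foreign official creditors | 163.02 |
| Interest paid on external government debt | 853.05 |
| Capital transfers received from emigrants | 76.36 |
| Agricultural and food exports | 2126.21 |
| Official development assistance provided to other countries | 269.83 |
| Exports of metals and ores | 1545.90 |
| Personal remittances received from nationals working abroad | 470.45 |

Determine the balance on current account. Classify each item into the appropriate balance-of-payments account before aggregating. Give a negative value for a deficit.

Goods: 2126.21 - 1564.78 + 1007.22 + 1545.90 = 3114.55
Primary income: -853.05
Secondary income: 247.63 - 269.83 + 470.45 - 447.00 = 1.25
Current account = 3114.55 + (-853.05) + 1.25 = 2262.75
(Excluded from the current account — financial account: acquisition of a foreign subsidiary by a resident firm (outward FDI) 963.86; capital account: debt forgiveness received from foreign official creditors 163.02, capital transfers received from emigrants 76.36.)

2262.75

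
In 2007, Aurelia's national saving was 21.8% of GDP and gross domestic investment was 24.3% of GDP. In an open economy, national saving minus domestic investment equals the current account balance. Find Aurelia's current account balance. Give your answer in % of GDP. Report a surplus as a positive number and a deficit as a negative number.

-2.5

CA = S - I = 21.8 - 24.3 = -2.5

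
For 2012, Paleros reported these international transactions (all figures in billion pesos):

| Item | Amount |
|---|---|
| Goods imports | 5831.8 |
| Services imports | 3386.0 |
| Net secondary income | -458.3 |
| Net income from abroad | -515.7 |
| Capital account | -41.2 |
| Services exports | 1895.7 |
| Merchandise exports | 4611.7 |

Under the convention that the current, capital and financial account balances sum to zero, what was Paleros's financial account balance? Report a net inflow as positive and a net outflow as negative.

Goods balance = 4611.7 - 5831.8 = -1220.1
Services balance = 1895.7 - 3386.0 = -1490.3
Trade balance (goods + services) = -1220.1 + (-1490.3) = -2710.4
Net primary income = -515.7
Net secondary income = -458.3
Current account = -2710.4 + (-515.7) + (-458.3) = -3684.4
Financial account = -(-3684.4 + (-41.2)) = 3725.6

3725.6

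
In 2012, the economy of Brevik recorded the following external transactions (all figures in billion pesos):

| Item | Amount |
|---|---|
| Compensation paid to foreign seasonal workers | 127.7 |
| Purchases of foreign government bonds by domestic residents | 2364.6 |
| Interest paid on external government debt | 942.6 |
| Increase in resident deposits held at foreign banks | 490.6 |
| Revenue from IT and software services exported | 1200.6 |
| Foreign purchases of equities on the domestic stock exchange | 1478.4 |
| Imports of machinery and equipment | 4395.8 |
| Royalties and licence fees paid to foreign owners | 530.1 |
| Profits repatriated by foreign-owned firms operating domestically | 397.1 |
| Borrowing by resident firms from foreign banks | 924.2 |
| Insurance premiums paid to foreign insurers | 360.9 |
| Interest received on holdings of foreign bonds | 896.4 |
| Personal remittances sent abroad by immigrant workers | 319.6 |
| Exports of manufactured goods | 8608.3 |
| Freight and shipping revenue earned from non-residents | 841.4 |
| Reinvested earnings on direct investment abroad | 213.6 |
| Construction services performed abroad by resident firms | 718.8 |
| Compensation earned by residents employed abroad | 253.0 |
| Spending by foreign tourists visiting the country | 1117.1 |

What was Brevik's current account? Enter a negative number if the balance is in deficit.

Goods: 8608.3 - 4395.8 = 4212.5
Services: -360.9 + 841.4 + 718.8 + 1200.6 - 530.1 + 1117.1 = 2986.9
Primary income: 896.4 + 253.0 + 213.6 - 397.1 - 127.7 - 942.6 = -104.4
Secondary income: -319.6
Current account = 4212.5 + 2986.9 + (-104.4) + (-319.6) = 6775.4
(Excluded from the current account — financial account: purchases of foreign government bonds by domestic residents 2364.6, increase in resident deposits held at foreign banks 490.6, foreign purchases of equities on the domestic stock exchange 1478.4, borrowing by resident firms from foreign banks 924.2.)

6775.4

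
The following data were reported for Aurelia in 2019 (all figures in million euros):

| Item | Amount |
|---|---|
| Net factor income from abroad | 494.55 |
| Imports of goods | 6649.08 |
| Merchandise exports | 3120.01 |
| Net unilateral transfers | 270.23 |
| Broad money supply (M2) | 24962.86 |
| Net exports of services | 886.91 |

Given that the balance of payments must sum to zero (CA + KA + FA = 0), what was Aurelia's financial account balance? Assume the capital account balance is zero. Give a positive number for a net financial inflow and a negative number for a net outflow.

Goods balance = 3120.01 - 6649.08 = -3529.07
Services balance = 886.91
Trade balance (goods + services) = -3529.07 + 886.91 = -2642.16
Net primary income = 494.55
Net secondary income = 270.23
Current account = -2642.16 + 494.55 + 270.23 = -1877.38
Financial account = -(-1877.38) = 1877.38

1877.38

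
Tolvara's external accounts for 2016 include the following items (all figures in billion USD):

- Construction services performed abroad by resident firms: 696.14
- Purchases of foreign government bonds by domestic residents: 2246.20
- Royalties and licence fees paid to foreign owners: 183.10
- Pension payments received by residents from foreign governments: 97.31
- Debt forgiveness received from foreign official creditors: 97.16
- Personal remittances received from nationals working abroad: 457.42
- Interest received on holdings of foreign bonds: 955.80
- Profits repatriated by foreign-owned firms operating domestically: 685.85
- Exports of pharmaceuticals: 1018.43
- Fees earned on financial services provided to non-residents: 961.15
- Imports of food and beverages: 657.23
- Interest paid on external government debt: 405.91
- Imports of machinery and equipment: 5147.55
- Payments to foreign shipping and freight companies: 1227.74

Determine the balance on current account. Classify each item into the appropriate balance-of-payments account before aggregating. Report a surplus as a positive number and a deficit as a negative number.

Goods: 1018.43 - 657.23 - 5147.55 = -4786.35
Services: 696.14 - 1227.74 - 183.10 + 961.15 = 246.45
Primary income: -405.91 - 685.85 + 955.80 = -135.96
Secondary income: 457.42 + 97.31 = 554.73
Current account = (-4786.35) + 246.45 + (-135.96) + 554.73 = -4121.13
(Excluded from the current account — financial account: purchases of foreign government bonds by domestic residents 2246.20; capital account: debt forgiveness received from foreign official creditors 97.16.)

-4121.13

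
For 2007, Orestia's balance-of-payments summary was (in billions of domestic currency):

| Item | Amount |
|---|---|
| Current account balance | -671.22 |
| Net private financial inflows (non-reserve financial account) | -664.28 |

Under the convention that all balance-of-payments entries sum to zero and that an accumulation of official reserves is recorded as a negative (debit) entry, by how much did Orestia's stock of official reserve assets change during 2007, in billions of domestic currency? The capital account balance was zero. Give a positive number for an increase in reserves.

-1335.50

Official reserve transactions balance = -((-671.22) + (-664.28)) = 1335.50
An accumulation of reserves is recorded as a debit (negative entry), so the change in the stock of reserves is the negative of that balance.
Change in official reserves = -(1335.50) = -1335.50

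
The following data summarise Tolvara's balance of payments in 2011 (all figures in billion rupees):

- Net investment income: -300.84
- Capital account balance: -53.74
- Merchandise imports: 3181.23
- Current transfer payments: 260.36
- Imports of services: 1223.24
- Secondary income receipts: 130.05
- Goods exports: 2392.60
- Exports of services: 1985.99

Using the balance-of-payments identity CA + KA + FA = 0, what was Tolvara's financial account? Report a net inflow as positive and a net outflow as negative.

Goods balance = 2392.60 - 3181.23 = -788.63
Services balance = 1985.99 - 1223.24 = 762.75
Trade balance (goods + services) = -788.63 + 762.75 = -25.88
Net primary income = -300.84
Net secondary income = 130.05 - 260.36 = -130.31
Current account = -25.88 + (-300.84) + (-130.31) = -457.03
Financial account = -(-457.03 + (-53.74)) = 510.77

510.77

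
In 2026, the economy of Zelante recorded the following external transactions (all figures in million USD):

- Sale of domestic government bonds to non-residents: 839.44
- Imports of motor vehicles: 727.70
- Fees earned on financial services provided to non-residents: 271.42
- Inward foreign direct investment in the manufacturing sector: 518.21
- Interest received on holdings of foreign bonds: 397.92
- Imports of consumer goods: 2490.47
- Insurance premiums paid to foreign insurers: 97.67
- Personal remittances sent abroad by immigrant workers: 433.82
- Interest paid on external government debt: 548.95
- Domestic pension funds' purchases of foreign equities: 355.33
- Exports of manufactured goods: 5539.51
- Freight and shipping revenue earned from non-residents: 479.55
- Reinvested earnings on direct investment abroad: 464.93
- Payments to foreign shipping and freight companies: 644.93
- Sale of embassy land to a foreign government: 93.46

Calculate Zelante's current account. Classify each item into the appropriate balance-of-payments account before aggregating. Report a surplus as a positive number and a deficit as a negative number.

2209.79

Goods: -2490.47 - 727.70 + 5539.51 = 2321.34
Services: -644.93 + 479.55 - 97.67 + 271.42 = 8.37
Primary income: 397.92 - 548.95 + 464.93 = 313.90
Secondary income: -433.82
Current account = 2321.34 + 8.37 + 313.90 + (-433.82) = 2209.79
(Excluded from the current account — financial account: sale of domestic government bonds to non-residents 839.44, inward foreign direct investment in the manufacturing sector 518.21, domestic pension funds' purchases of foreign equities 355.33; capital account: sale of embassy land to a foreign government 93.46.)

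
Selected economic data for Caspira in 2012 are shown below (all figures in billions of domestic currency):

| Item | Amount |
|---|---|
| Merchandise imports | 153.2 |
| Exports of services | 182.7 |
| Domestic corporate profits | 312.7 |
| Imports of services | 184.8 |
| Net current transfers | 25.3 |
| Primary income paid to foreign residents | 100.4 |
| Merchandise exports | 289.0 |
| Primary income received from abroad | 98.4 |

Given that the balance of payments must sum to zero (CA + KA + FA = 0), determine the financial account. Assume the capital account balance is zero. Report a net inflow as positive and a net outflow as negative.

-157.0

Goods balance = 289.0 - 153.2 = 135.8
Services balance = 182.7 - 184.8 = -2.1
Trade balance (goods + services) = 135.8 + (-2.1) = 133.7
Net primary income = 98.4 - 100.4 = -2.0
Net secondary income = 25.3
Current account = 133.7 + (-2.0) + 25.3 = 157.0
Financial account = -(157.0) = -157.0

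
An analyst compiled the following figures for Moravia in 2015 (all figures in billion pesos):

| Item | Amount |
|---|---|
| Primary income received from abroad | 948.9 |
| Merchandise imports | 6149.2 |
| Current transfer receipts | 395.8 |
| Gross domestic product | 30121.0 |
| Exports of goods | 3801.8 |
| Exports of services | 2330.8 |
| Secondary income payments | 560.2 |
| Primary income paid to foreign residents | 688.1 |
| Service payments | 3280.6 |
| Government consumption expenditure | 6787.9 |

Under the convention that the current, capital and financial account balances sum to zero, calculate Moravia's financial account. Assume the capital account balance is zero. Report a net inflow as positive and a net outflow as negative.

Goods balance = 3801.8 - 6149.2 = -2347.4
Services balance = 2330.8 - 3280.6 = -949.8
Trade balance (goods + services) = -2347.4 + (-949.8) = -3297.2
Net primary income = 948.9 - 688.1 = 260.8
Net secondary income = 395.8 - 560.2 = -164.4
Current account = -3297.2 + 260.8 + (-164.4) = -3200.8
Financial account = -(-3200.8) = 3200.8

3200.8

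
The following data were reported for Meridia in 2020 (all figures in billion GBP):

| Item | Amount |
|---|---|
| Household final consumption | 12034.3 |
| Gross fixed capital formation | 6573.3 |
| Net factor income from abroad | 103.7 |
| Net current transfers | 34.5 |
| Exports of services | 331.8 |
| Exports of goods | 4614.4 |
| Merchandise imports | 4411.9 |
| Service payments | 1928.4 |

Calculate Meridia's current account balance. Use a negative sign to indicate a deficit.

-1255.9

Goods balance = 4614.4 - 4411.9 = 202.5
Services balance = 331.8 - 1928.4 = -1596.6
Trade balance (goods + services) = 202.5 + (-1596.6) = -1394.1
Net primary income = 103.7
Net secondary income = 34.5
Current account = -1394.1 + 103.7 + 34.5 = -1255.9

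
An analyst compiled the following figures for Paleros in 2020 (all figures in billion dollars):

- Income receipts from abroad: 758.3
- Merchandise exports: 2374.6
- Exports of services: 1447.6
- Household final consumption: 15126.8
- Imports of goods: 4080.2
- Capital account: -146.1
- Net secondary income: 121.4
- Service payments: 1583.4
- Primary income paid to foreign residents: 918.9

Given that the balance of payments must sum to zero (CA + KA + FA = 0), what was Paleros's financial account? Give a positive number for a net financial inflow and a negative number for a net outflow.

2026.7

Goods balance = 2374.6 - 4080.2 = -1705.6
Services balance = 1447.6 - 1583.4 = -135.8
Trade balance (goods + services) = -1705.6 + (-135.8) = -1841.4
Net primary income = 758.3 - 918.9 = -160.6
Net secondary income = 121.4
Current account = -1841.4 + (-160.6) + 121.4 = -1880.6
Financial account = -(-1880.6 + (-146.1)) = 2026.7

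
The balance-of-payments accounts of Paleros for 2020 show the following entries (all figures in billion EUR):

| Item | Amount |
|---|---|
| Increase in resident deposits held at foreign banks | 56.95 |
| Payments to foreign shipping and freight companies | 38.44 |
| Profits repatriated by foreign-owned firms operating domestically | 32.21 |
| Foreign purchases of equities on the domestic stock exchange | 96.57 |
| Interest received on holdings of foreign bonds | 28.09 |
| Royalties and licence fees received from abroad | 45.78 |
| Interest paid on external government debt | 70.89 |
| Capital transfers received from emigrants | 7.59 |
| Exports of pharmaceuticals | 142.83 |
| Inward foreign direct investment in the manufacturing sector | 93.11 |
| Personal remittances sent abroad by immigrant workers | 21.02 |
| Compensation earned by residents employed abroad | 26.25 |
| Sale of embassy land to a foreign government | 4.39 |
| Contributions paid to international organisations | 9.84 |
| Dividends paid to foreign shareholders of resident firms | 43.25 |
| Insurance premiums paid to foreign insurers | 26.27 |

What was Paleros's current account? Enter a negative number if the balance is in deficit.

Goods: 142.83
Services: -38.44 - 26.27 + 45.78 = -18.93
Primary income: -70.89 - 43.25 - 32.21 + 28.09 + 26.25 = -92.01
Secondary income: -9.84 - 21.02 = -30.86
Current account = 142.83 + (-18.93) + (-92.01) + (-30.86) = 1.03
(Excluded from the current account — financial account: increase in resident deposits held at foreign banks 56.95, foreign purchases of equities on the domestic stock exchange 96.57, inward foreign direct investment in the manufacturing sector 93.11; capital account: capital transfers received from emigrants 7.59, sale of embassy land to a foreign government 4.39.)

1.03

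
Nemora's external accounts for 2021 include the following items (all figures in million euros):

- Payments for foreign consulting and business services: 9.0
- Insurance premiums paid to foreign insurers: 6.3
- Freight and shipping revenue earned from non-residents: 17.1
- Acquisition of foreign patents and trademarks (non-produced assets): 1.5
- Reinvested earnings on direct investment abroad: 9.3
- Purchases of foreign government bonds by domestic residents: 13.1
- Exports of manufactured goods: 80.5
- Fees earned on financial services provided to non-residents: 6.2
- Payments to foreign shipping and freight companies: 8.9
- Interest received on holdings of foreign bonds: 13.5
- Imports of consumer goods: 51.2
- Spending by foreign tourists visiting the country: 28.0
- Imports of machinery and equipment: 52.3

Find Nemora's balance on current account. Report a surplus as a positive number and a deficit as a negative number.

Goods: -52.3 - 51.2 + 80.5 = -23.0
Services: -6.3 - 8.9 + 17.1 + 28.0 + 6.2 - 9.0 = 27.1
Primary income: 9.3 + 13.5 = 22.8
Current account = (-23.0) + 27.1 + 22.8 = 26.9
(Excluded from the current account — capital account: acquisition of foreign patents and trademarks (non-produced assets) 1.5; financial account: purchases of foreign government bonds by domestic residents 13.1.)

26.9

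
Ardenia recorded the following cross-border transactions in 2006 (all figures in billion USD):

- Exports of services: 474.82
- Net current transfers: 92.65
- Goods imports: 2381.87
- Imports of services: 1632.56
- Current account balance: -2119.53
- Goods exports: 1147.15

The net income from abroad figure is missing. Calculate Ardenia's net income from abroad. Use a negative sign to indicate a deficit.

180.28

Current account = goods balance + services balance + net primary income + net secondary income
Sum of the known components = -2299.81
Net income from abroad = CA - (known components) = -2119.53 - (-2299.81) = 180.28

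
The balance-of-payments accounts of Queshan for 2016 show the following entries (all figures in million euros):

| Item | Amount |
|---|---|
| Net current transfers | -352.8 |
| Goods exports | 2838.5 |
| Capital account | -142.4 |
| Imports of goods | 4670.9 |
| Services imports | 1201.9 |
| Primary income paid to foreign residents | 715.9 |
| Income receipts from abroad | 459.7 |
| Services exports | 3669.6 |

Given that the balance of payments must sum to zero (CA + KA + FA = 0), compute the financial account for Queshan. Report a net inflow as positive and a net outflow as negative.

116.1

Goods balance = 2838.5 - 4670.9 = -1832.4
Services balance = 3669.6 - 1201.9 = 2467.7
Trade balance (goods + services) = -1832.4 + 2467.7 = 635.3
Net primary income = 459.7 - 715.9 = -256.2
Net secondary income = -352.8
Current account = 635.3 + (-256.2) + (-352.8) = 26.3
Financial account = -(26.3 + (-142.4)) = 116.1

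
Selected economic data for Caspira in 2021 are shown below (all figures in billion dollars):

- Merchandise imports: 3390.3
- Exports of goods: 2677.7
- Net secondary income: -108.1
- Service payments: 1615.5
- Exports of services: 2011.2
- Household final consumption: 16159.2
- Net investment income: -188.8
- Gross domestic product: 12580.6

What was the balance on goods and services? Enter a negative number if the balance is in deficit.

-316.9

Goods balance = 2677.7 - 3390.3 = -712.6
Services balance = 2011.2 - 1615.5 = 395.7
Trade balance (goods + services) = -712.6 + 395.7 = -316.9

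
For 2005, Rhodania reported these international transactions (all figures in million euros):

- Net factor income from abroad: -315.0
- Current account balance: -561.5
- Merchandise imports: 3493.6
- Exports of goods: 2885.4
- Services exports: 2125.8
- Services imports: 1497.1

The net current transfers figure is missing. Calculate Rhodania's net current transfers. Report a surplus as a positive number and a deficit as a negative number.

-267.0

Current account = goods balance + services balance + net primary income + net secondary income
Sum of the known components = -294.5
Net current transfers = CA - (known components) = -561.5 - (-294.5) = -267.0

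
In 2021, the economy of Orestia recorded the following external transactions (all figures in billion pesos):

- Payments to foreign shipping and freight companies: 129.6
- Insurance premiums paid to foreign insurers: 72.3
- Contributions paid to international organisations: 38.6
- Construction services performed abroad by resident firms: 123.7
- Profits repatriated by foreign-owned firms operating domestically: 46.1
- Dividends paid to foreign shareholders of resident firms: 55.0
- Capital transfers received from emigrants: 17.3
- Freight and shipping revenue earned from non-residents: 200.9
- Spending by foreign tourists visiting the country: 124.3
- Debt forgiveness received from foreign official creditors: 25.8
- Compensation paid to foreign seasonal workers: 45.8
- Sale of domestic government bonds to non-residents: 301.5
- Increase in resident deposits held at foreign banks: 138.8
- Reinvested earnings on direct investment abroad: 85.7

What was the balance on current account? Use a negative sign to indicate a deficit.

Services: -129.6 + 200.9 - 72.3 + 124.3 + 123.7 = 247.0
Primary income: 85.7 - 46.1 - 45.8 - 55.0 = -61.2
Secondary income: -38.6
Current account = 247.0 + (-61.2) + (-38.6) = 147.2
(Excluded from the current account — capital account: capital transfers received from emigrants 17.3, debt forgiveness received from foreign official creditors 25.8; financial account: sale of domestic government bonds to non-residents 301.5, increase in resident deposits held at foreign banks 138.8.)

147.2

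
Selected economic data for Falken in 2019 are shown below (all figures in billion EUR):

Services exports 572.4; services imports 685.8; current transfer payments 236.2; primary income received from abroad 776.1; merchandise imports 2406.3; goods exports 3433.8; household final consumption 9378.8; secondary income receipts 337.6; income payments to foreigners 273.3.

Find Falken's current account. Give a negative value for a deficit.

Goods balance = 3433.8 - 2406.3 = 1027.5
Services balance = 572.4 - 685.8 = -113.4
Trade balance (goods + services) = 1027.5 + (-113.4) = 914.1
Net primary income = 776.1 - 273.3 = 502.8
Net secondary income = 337.6 - 236.2 = 101.4
Current account = 914.1 + 502.8 + 101.4 = 1518.3

1518.3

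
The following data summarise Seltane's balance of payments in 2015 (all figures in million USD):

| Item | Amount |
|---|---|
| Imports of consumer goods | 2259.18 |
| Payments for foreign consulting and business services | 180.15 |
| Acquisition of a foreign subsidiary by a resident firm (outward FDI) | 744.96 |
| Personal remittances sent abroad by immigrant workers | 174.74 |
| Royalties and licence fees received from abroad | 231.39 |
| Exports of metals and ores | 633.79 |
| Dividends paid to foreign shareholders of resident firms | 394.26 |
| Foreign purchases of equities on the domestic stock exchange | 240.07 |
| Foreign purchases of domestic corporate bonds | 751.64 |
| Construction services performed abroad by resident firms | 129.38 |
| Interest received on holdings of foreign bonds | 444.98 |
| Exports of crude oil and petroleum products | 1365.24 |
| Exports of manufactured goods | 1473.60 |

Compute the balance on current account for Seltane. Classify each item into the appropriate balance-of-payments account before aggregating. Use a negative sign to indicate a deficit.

Goods: 1365.24 + 1473.60 + 633.79 - 2259.18 = 1213.45
Services: 129.38 + 231.39 - 180.15 = 180.62
Primary income: 444.98 - 394.26 = 50.72
Secondary income: -174.74
Current account = 1213.45 + 180.62 + 50.72 + (-174.74) = 1270.05
(Excluded from the current account — financial account: acquisition of a foreign subsidiary by a resident firm (outward FDI) 744.96, foreign purchases of equities on the domestic stock exchange 240.07, foreign purchases of domestic corporate bonds 751.64.)

1270.05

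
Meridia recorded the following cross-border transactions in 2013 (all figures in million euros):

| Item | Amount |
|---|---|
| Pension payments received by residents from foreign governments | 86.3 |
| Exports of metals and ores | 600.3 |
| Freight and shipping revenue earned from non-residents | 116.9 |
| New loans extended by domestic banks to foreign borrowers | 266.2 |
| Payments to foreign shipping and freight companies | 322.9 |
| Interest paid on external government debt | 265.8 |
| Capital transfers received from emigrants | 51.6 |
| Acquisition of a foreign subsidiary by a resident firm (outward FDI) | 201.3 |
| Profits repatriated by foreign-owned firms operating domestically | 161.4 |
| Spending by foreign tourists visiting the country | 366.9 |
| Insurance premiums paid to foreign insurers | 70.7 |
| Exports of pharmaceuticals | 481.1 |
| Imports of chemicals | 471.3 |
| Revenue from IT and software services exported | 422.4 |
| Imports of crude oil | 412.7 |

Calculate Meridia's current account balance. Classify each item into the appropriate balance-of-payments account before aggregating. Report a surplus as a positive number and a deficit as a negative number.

Goods: 481.1 - 412.7 + 600.3 - 471.3 = 197.4
Services: 366.9 + 422.4 - 322.9 + 116.9 - 70.7 = 512.6
Primary income: -161.4 - 265.8 = -427.2
Secondary income: 86.3
Current account = 197.4 + 512.6 + (-427.2) + 86.3 = 369.1
(Excluded from the current account — financial account: new loans extended by domestic banks to foreign borrowers 266.2, acquisition of a foreign subsidiary by a resident firm (outward FDI) 201.3; capital account: capital transfers received from emigrants 51.6.)

369.1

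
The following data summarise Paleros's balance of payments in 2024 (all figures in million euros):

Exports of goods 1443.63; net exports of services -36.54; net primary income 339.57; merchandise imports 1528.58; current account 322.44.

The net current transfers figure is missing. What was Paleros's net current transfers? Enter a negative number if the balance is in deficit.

104.36

Current account = goods balance + services balance + net primary income + net secondary income
Sum of the known components = 218.08
Net current transfers = CA - (known components) = 322.44 - 218.08 = 104.36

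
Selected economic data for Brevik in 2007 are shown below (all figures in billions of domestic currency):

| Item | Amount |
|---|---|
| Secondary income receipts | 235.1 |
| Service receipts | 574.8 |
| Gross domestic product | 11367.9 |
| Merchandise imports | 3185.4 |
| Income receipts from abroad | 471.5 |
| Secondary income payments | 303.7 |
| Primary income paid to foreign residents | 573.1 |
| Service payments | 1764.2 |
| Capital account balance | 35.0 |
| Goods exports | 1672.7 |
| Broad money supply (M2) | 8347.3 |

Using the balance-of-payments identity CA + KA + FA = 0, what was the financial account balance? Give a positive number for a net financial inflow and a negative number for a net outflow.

Goods balance = 1672.7 - 3185.4 = -1512.7
Services balance = 574.8 - 1764.2 = -1189.4
Trade balance (goods + services) = -1512.7 + (-1189.4) = -2702.1
Net primary income = 471.5 - 573.1 = -101.6
Net secondary income = 235.1 - 303.7 = -68.6
Current account = -2702.1 + (-101.6) + (-68.6) = -2872.3
Financial account = -(-2872.3 + 35.0) = 2837.3

2837.3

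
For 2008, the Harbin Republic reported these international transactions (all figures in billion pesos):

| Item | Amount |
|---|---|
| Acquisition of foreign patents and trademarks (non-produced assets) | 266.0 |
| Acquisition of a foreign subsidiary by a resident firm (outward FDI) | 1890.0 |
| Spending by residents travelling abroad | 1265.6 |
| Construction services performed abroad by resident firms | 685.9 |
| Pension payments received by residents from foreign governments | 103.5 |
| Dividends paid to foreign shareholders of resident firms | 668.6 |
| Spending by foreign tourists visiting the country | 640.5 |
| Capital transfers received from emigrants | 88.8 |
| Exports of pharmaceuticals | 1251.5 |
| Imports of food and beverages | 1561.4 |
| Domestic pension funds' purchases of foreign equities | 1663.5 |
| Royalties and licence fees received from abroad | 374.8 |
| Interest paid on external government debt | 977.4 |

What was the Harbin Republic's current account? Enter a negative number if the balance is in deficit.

Goods: -1561.4 + 1251.5 = -309.9
Services: 374.8 - 1265.6 + 685.9 + 640.5 = 435.6
Primary income: -977.4 - 668.6 = -1646.0
Secondary income: 103.5
Current account = (-309.9) + 435.6 + (-1646.0) + 103.5 = -1416.8
(Excluded from the current account — capital account: acquisition of foreign patents and trademarks (non-produced assets) 266.0, capital transfers received from emigrants 88.8; financial account: acquisition of a foreign subsidiary by a resident firm (outward FDI) 1890.0, domestic pension funds' purchases of foreign equities 1663.5.)

-1416.8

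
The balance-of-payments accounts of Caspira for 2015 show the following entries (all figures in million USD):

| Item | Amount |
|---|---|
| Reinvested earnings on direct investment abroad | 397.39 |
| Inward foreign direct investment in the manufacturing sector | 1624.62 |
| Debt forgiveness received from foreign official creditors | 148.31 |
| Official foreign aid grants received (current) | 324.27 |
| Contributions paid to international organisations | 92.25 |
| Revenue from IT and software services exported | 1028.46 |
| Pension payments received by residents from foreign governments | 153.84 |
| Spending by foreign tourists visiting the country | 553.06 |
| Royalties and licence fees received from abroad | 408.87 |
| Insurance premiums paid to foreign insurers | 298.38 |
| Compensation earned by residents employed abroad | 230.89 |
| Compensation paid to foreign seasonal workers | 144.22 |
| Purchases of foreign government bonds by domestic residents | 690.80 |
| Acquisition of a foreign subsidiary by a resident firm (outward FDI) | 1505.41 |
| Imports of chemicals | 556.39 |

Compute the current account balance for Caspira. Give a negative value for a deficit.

2005.54

Goods: -556.39
Services: -298.38 + 1028.46 + 553.06 + 408.87 = 1692.01
Primary income: 397.39 - 144.22 + 230.89 = 484.06
Secondary income: -92.25 + 324.27 + 153.84 = 385.86
Current account = (-556.39) + 1692.01 + 484.06 + 385.86 = 2005.54
(Excluded from the current account — financial account: inward foreign direct investment in the manufacturing sector 1624.62, purchases of foreign government bonds by domestic residents 690.80, acquisition of a foreign subsidiary by a resident firm (outward FDI) 1505.41; capital account: debt forgiveness received from foreign official creditors 148.31.)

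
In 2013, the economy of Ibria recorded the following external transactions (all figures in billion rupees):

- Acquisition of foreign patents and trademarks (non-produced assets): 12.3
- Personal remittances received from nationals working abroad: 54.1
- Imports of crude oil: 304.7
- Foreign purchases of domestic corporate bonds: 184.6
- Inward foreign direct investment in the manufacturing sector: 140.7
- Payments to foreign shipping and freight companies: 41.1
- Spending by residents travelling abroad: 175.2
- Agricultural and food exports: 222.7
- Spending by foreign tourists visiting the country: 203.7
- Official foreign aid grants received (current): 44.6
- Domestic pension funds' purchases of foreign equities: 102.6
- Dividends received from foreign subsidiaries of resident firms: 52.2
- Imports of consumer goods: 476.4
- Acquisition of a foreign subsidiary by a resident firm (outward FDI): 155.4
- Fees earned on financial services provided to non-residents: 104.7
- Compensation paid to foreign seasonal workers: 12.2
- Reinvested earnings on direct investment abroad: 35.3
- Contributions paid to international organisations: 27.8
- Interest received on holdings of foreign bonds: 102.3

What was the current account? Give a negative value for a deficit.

-217.8

Goods: 222.7 - 476.4 - 304.7 = -558.4
Services: -175.2 + 203.7 + 104.7 - 41.1 = 92.1
Primary income: 35.3 + 102.3 - 12.2 + 52.2 = 177.6
Secondary income: 44.6 + 54.1 - 27.8 = 70.9
Current account = (-558.4) + 92.1 + 177.6 + 70.9 = -217.8
(Excluded from the current account — capital account: acquisition of foreign patents and trademarks (non-produced assets) 12.3; financial account: foreign purchases of domestic corporate bonds 184.6, inward foreign direct investment in the manufacturing sector 140.7, domestic pension funds' purchases of foreign equities 102.6, acquisition of a foreign subsidiary by a resident firm (outward FDI) 155.4.)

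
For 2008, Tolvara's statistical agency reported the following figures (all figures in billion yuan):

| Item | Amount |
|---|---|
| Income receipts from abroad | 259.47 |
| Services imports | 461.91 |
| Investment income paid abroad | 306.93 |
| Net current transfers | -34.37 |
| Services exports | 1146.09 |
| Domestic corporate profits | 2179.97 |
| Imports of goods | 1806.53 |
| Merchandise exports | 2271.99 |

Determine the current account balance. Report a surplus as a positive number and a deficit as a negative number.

1067.81

Goods balance = 2271.99 - 1806.53 = 465.46
Services balance = 1146.09 - 461.91 = 684.18
Trade balance (goods + services) = 465.46 + 684.18 = 1149.64
Net primary income = 259.47 - 306.93 = -47.46
Net secondary income = -34.37
Current account = 1149.64 + (-47.46) + (-34.37) = 1067.81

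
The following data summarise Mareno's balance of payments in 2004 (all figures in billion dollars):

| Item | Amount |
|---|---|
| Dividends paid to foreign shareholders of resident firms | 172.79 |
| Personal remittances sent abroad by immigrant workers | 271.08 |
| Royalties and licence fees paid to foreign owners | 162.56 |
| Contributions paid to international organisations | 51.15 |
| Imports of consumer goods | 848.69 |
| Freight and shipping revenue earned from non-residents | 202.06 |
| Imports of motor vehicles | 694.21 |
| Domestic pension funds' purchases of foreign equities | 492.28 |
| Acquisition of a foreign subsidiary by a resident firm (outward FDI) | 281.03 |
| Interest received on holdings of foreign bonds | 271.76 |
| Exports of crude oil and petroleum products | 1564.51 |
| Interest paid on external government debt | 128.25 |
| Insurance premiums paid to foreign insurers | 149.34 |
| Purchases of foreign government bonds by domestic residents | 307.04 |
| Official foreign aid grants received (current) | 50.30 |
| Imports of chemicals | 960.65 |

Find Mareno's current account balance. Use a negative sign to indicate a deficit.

-1350.09

Goods: -694.21 - 848.69 - 960.65 + 1564.51 = -939.04
Services: -162.56 - 149.34 + 202.06 = -109.84
Primary income: 271.76 - 172.79 - 128.25 = -29.28
Secondary income: -51.15 - 271.08 + 50.30 = -271.93
Current account = (-939.04) + (-109.84) + (-29.28) + (-271.93) = -1350.09
(Excluded from the current account — financial account: domestic pension funds' purchases of foreign equities 492.28, acquisition of a foreign subsidiary by a resident firm (outward FDI) 281.03, purchases of foreign government bonds by domestic residents 307.04.)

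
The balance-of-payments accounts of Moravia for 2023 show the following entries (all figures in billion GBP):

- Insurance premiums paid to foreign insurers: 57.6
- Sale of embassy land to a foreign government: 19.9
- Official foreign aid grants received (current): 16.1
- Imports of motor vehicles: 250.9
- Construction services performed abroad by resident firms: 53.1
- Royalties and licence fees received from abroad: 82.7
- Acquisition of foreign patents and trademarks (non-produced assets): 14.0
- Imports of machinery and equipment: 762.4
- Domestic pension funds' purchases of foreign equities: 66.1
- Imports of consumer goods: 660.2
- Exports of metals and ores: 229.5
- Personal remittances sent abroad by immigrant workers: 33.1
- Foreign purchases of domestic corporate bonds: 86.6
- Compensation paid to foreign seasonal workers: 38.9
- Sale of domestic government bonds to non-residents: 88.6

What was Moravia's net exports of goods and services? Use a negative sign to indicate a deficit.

-1365.8

Goods: 229.5 - 762.4 - 660.2 - 250.9 = -1444.0
Services: 82.7 + 53.1 - 57.6 = 78.2
Trade balance = -1444.0 + 78.2 = -1365.8
(Excluded from the trade balance — capital account: sale of embassy land to a foreign government 19.9, acquisition of foreign patents and trademarks (non-produced assets) 14.0; secondary income: official foreign aid grants received (current) 16.1, personal remittances sent abroad by immigrant workers 33.1; financial account: domestic pension funds' purchases of foreign equities 66.1, foreign purchases of domestic corporate bonds 86.6, sale of domestic government bonds to non-residents 88.6; primary income: compensation paid to foreign seasonal workers 38.9.)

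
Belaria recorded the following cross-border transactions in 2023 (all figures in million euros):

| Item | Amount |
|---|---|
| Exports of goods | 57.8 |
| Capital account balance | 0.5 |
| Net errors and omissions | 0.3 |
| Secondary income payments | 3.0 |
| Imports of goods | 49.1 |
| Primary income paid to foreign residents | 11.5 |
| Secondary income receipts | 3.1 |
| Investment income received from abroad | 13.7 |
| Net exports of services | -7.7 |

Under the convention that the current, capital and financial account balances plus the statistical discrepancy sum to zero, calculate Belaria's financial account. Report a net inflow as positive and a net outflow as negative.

Goods balance = 57.8 - 49.1 = 8.7
Services balance = -7.7
Trade balance (goods + services) = 8.7 + (-7.7) = 1.0
Net primary income = 13.7 - 11.5 = 2.2
Net secondary income = 3.1 - 3.0 = 0.1
Current account = 1.0 + 2.2 + 0.1 = 3.3
Financial account = -(3.3 + 0.5 + 0.3) = -4.1

-4.1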